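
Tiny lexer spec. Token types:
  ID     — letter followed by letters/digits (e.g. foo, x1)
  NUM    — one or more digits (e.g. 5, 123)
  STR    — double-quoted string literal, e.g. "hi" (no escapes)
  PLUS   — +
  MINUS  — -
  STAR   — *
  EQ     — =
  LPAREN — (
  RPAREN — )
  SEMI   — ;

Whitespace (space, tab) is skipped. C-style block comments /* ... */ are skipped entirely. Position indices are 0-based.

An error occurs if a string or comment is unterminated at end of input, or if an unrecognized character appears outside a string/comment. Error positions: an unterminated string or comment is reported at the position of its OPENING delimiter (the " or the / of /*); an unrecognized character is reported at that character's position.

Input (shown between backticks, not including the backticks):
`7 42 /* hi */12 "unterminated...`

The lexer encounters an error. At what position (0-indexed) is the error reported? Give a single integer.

pos=0: emit NUM '7' (now at pos=1)
pos=2: emit NUM '42' (now at pos=4)
pos=5: enter COMMENT mode (saw '/*')
exit COMMENT mode (now at pos=13)
pos=13: emit NUM '12' (now at pos=15)
pos=16: enter STRING mode
pos=16: ERROR — unterminated string

Answer: 16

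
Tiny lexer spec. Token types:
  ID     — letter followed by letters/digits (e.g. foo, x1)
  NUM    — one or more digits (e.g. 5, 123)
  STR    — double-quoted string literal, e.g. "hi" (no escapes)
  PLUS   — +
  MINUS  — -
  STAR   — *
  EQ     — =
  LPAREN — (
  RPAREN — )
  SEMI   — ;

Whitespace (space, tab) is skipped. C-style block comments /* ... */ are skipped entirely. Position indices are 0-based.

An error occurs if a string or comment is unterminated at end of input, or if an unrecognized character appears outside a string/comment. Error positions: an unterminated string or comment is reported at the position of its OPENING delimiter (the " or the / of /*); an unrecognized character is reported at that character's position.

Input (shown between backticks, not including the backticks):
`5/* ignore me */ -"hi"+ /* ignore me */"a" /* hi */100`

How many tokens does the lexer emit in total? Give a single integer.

pos=0: emit NUM '5' (now at pos=1)
pos=1: enter COMMENT mode (saw '/*')
exit COMMENT mode (now at pos=16)
pos=17: emit MINUS '-'
pos=18: enter STRING mode
pos=18: emit STR "hi" (now at pos=22)
pos=22: emit PLUS '+'
pos=24: enter COMMENT mode (saw '/*')
exit COMMENT mode (now at pos=39)
pos=39: enter STRING mode
pos=39: emit STR "a" (now at pos=42)
pos=43: enter COMMENT mode (saw '/*')
exit COMMENT mode (now at pos=51)
pos=51: emit NUM '100' (now at pos=54)
DONE. 6 tokens: [NUM, MINUS, STR, PLUS, STR, NUM]

Answer: 6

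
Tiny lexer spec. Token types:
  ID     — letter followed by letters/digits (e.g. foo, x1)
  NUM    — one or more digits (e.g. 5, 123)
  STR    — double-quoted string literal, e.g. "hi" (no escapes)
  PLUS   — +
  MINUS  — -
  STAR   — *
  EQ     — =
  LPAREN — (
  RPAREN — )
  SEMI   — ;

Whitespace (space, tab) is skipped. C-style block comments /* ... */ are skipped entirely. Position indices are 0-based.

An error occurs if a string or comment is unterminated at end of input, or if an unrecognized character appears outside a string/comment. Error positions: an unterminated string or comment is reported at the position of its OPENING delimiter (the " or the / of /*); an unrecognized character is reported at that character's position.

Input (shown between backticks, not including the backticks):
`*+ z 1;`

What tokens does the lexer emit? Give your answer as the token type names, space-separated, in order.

pos=0: emit STAR '*'
pos=1: emit PLUS '+'
pos=3: emit ID 'z' (now at pos=4)
pos=5: emit NUM '1' (now at pos=6)
pos=6: emit SEMI ';'
DONE. 5 tokens: [STAR, PLUS, ID, NUM, SEMI]

Answer: STAR PLUS ID NUM SEMI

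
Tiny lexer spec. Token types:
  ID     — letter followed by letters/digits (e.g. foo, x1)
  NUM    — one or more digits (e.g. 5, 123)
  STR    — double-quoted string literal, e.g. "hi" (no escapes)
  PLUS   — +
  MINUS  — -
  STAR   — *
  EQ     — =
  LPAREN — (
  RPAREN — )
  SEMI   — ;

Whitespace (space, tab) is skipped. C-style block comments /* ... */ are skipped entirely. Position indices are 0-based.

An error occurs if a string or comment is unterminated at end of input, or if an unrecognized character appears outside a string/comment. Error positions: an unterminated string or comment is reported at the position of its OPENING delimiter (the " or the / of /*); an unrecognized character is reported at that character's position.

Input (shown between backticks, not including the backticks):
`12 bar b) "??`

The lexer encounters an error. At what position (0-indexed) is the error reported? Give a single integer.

Answer: 10

Derivation:
pos=0: emit NUM '12' (now at pos=2)
pos=3: emit ID 'bar' (now at pos=6)
pos=7: emit ID 'b' (now at pos=8)
pos=8: emit RPAREN ')'
pos=10: enter STRING mode
pos=10: ERROR — unterminated string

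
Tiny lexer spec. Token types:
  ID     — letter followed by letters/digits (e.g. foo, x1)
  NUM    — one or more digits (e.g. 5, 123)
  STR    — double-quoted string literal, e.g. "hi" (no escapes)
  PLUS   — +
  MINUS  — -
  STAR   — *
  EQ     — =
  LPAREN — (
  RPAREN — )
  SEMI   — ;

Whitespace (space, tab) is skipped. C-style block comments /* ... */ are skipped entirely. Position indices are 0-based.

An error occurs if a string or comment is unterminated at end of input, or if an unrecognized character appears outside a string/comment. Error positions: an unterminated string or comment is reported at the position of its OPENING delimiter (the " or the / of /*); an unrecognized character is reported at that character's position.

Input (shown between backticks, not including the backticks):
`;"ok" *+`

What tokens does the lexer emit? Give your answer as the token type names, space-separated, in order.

Answer: SEMI STR STAR PLUS

Derivation:
pos=0: emit SEMI ';'
pos=1: enter STRING mode
pos=1: emit STR "ok" (now at pos=5)
pos=6: emit STAR '*'
pos=7: emit PLUS '+'
DONE. 4 tokens: [SEMI, STR, STAR, PLUS]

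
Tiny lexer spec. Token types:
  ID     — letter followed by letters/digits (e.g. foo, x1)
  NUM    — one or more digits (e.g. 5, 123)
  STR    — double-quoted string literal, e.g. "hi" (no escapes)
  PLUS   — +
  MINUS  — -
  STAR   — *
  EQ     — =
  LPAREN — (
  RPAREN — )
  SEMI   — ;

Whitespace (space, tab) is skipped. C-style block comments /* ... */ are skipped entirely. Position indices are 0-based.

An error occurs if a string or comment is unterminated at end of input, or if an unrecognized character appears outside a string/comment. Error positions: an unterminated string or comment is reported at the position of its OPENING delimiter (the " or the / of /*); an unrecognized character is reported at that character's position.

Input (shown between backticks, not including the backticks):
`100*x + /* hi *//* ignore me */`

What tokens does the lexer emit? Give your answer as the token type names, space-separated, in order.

pos=0: emit NUM '100' (now at pos=3)
pos=3: emit STAR '*'
pos=4: emit ID 'x' (now at pos=5)
pos=6: emit PLUS '+'
pos=8: enter COMMENT mode (saw '/*')
exit COMMENT mode (now at pos=16)
pos=16: enter COMMENT mode (saw '/*')
exit COMMENT mode (now at pos=31)
DONE. 4 tokens: [NUM, STAR, ID, PLUS]

Answer: NUM STAR ID PLUS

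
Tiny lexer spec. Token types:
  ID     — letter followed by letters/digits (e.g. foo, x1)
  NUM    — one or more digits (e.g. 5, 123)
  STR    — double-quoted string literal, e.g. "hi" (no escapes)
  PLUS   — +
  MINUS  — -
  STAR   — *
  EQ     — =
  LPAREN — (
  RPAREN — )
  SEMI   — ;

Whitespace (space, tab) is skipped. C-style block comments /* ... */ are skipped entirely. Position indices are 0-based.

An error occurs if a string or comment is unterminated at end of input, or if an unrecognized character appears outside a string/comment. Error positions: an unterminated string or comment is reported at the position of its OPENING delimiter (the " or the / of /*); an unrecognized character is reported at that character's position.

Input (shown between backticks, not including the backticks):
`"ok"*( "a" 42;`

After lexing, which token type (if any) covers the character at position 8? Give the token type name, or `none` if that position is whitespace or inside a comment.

Answer: STR

Derivation:
pos=0: enter STRING mode
pos=0: emit STR "ok" (now at pos=4)
pos=4: emit STAR '*'
pos=5: emit LPAREN '('
pos=7: enter STRING mode
pos=7: emit STR "a" (now at pos=10)
pos=11: emit NUM '42' (now at pos=13)
pos=13: emit SEMI ';'
DONE. 6 tokens: [STR, STAR, LPAREN, STR, NUM, SEMI]
Position 8: char is 'a' -> STR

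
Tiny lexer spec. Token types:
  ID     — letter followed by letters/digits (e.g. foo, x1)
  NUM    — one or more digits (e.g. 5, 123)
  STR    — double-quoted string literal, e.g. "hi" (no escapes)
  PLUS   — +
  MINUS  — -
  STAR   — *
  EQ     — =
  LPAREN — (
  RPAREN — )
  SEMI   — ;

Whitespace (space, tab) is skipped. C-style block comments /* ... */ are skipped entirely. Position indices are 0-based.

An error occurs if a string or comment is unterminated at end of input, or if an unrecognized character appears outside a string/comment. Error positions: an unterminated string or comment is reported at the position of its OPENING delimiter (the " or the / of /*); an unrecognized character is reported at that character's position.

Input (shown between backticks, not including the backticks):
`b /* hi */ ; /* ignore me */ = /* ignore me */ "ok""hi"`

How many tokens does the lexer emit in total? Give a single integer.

Answer: 5

Derivation:
pos=0: emit ID 'b' (now at pos=1)
pos=2: enter COMMENT mode (saw '/*')
exit COMMENT mode (now at pos=10)
pos=11: emit SEMI ';'
pos=13: enter COMMENT mode (saw '/*')
exit COMMENT mode (now at pos=28)
pos=29: emit EQ '='
pos=31: enter COMMENT mode (saw '/*')
exit COMMENT mode (now at pos=46)
pos=47: enter STRING mode
pos=47: emit STR "ok" (now at pos=51)
pos=51: enter STRING mode
pos=51: emit STR "hi" (now at pos=55)
DONE. 5 tokens: [ID, SEMI, EQ, STR, STR]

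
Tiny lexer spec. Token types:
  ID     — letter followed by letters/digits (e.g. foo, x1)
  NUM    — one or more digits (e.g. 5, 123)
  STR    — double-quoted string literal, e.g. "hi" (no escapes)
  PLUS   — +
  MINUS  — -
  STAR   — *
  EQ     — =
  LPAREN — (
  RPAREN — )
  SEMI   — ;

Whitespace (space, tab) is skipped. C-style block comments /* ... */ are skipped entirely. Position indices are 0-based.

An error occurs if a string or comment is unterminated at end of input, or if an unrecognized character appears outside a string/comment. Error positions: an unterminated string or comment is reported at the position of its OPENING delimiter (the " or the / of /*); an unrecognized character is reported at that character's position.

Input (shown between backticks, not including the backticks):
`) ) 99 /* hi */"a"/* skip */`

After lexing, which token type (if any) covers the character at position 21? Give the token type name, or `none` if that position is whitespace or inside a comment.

Answer: none

Derivation:
pos=0: emit RPAREN ')'
pos=2: emit RPAREN ')'
pos=4: emit NUM '99' (now at pos=6)
pos=7: enter COMMENT mode (saw '/*')
exit COMMENT mode (now at pos=15)
pos=15: enter STRING mode
pos=15: emit STR "a" (now at pos=18)
pos=18: enter COMMENT mode (saw '/*')
exit COMMENT mode (now at pos=28)
DONE. 4 tokens: [RPAREN, RPAREN, NUM, STR]
Position 21: char is 's' -> none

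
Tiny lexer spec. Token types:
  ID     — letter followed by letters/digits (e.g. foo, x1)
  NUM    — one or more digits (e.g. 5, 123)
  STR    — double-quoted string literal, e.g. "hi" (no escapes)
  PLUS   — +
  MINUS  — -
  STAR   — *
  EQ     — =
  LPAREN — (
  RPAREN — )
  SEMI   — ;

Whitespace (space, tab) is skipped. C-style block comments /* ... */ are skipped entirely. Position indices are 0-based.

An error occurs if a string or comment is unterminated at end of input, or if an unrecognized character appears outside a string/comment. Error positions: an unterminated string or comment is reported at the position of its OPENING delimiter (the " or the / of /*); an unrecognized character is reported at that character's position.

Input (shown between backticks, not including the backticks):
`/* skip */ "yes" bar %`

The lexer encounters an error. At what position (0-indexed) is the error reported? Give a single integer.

Answer: 21

Derivation:
pos=0: enter COMMENT mode (saw '/*')
exit COMMENT mode (now at pos=10)
pos=11: enter STRING mode
pos=11: emit STR "yes" (now at pos=16)
pos=17: emit ID 'bar' (now at pos=20)
pos=21: ERROR — unrecognized char '%'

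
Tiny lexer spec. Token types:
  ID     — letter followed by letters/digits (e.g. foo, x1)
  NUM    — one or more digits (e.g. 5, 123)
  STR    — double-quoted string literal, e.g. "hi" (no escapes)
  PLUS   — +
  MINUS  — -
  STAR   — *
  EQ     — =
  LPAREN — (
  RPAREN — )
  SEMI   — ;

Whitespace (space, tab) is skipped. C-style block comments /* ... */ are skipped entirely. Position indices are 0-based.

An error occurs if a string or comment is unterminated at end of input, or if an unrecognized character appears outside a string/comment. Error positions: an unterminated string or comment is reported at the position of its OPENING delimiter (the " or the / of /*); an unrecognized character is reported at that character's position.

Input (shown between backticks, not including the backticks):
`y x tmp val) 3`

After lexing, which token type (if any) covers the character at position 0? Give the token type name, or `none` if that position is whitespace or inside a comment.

Answer: ID

Derivation:
pos=0: emit ID 'y' (now at pos=1)
pos=2: emit ID 'x' (now at pos=3)
pos=4: emit ID 'tmp' (now at pos=7)
pos=8: emit ID 'val' (now at pos=11)
pos=11: emit RPAREN ')'
pos=13: emit NUM '3' (now at pos=14)
DONE. 6 tokens: [ID, ID, ID, ID, RPAREN, NUM]
Position 0: char is 'y' -> ID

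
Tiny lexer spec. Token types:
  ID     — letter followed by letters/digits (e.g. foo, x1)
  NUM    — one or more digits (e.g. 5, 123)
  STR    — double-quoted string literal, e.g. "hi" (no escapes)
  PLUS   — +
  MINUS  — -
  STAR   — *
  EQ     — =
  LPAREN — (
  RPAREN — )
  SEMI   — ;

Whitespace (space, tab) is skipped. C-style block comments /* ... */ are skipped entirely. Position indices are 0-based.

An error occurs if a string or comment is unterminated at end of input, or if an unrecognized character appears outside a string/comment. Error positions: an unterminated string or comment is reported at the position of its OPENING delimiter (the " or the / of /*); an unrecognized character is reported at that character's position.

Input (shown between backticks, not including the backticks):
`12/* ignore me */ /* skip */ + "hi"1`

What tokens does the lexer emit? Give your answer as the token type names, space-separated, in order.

pos=0: emit NUM '12' (now at pos=2)
pos=2: enter COMMENT mode (saw '/*')
exit COMMENT mode (now at pos=17)
pos=18: enter COMMENT mode (saw '/*')
exit COMMENT mode (now at pos=28)
pos=29: emit PLUS '+'
pos=31: enter STRING mode
pos=31: emit STR "hi" (now at pos=35)
pos=35: emit NUM '1' (now at pos=36)
DONE. 4 tokens: [NUM, PLUS, STR, NUM]

Answer: NUM PLUS STR NUM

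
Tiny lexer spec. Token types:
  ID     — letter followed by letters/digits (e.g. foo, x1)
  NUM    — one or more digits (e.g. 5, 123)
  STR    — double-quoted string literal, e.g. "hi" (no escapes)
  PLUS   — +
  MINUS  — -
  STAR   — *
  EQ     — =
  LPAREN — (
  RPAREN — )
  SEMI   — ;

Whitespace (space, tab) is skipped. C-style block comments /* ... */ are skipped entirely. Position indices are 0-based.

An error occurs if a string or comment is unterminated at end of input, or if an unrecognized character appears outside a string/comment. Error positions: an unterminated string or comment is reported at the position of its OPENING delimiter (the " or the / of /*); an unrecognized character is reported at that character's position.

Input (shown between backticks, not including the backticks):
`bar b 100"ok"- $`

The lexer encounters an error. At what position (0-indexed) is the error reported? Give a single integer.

Answer: 15

Derivation:
pos=0: emit ID 'bar' (now at pos=3)
pos=4: emit ID 'b' (now at pos=5)
pos=6: emit NUM '100' (now at pos=9)
pos=9: enter STRING mode
pos=9: emit STR "ok" (now at pos=13)
pos=13: emit MINUS '-'
pos=15: ERROR — unrecognized char '$'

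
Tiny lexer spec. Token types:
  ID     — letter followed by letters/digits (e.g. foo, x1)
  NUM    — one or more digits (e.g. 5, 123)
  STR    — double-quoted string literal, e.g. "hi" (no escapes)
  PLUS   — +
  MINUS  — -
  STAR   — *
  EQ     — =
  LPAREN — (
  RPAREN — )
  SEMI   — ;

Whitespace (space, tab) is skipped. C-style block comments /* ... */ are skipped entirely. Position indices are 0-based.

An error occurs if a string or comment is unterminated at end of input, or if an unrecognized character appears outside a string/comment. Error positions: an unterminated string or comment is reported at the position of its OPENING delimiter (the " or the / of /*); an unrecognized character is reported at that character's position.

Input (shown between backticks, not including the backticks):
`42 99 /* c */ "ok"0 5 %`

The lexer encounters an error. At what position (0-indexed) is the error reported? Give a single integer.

Answer: 22

Derivation:
pos=0: emit NUM '42' (now at pos=2)
pos=3: emit NUM '99' (now at pos=5)
pos=6: enter COMMENT mode (saw '/*')
exit COMMENT mode (now at pos=13)
pos=14: enter STRING mode
pos=14: emit STR "ok" (now at pos=18)
pos=18: emit NUM '0' (now at pos=19)
pos=20: emit NUM '5' (now at pos=21)
pos=22: ERROR — unrecognized char '%'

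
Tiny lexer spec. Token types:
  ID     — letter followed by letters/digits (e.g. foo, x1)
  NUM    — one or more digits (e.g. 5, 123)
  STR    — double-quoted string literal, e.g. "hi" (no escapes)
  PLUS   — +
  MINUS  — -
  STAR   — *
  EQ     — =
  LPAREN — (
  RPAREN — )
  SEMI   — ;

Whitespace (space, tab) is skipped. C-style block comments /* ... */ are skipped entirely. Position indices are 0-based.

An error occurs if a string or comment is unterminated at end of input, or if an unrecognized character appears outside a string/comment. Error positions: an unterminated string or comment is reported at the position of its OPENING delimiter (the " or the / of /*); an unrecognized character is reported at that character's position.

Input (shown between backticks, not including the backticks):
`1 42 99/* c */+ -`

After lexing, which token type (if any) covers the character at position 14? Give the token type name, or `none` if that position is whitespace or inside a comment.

pos=0: emit NUM '1' (now at pos=1)
pos=2: emit NUM '42' (now at pos=4)
pos=5: emit NUM '99' (now at pos=7)
pos=7: enter COMMENT mode (saw '/*')
exit COMMENT mode (now at pos=14)
pos=14: emit PLUS '+'
pos=16: emit MINUS '-'
DONE. 5 tokens: [NUM, NUM, NUM, PLUS, MINUS]
Position 14: char is '+' -> PLUS

Answer: PLUS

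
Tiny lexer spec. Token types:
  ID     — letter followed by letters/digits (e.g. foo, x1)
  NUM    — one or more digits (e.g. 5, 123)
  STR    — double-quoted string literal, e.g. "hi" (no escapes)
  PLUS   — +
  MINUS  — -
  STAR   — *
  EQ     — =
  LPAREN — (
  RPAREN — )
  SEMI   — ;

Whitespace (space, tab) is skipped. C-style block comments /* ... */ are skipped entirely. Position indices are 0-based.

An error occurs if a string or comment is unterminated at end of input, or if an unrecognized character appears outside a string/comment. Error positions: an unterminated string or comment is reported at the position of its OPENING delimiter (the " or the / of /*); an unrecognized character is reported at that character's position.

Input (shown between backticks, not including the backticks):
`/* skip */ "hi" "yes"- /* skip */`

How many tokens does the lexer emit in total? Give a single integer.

Answer: 3

Derivation:
pos=0: enter COMMENT mode (saw '/*')
exit COMMENT mode (now at pos=10)
pos=11: enter STRING mode
pos=11: emit STR "hi" (now at pos=15)
pos=16: enter STRING mode
pos=16: emit STR "yes" (now at pos=21)
pos=21: emit MINUS '-'
pos=23: enter COMMENT mode (saw '/*')
exit COMMENT mode (now at pos=33)
DONE. 3 tokens: [STR, STR, MINUS]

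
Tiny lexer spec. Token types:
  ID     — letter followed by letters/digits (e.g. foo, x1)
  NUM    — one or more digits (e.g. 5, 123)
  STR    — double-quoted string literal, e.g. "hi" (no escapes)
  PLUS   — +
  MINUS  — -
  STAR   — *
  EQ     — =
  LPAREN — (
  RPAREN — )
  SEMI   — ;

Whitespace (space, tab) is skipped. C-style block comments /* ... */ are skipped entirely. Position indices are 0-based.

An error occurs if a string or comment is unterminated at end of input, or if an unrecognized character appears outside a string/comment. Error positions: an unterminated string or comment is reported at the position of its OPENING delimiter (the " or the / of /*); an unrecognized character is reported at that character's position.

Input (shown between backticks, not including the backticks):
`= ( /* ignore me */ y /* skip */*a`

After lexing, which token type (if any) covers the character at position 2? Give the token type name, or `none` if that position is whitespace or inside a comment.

pos=0: emit EQ '='
pos=2: emit LPAREN '('
pos=4: enter COMMENT mode (saw '/*')
exit COMMENT mode (now at pos=19)
pos=20: emit ID 'y' (now at pos=21)
pos=22: enter COMMENT mode (saw '/*')
exit COMMENT mode (now at pos=32)
pos=32: emit STAR '*'
pos=33: emit ID 'a' (now at pos=34)
DONE. 5 tokens: [EQ, LPAREN, ID, STAR, ID]
Position 2: char is '(' -> LPAREN

Answer: LPAREN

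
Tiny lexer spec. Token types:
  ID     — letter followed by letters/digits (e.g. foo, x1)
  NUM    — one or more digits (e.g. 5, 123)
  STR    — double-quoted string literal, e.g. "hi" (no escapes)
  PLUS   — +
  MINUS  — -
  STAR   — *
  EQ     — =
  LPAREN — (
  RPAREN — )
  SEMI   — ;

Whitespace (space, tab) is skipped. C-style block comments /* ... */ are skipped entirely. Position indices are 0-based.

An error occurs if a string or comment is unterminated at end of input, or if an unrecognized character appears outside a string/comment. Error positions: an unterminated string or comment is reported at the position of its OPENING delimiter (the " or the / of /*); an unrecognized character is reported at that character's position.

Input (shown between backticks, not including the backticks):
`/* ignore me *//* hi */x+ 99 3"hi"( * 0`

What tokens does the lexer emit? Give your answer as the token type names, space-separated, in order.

Answer: ID PLUS NUM NUM STR LPAREN STAR NUM

Derivation:
pos=0: enter COMMENT mode (saw '/*')
exit COMMENT mode (now at pos=15)
pos=15: enter COMMENT mode (saw '/*')
exit COMMENT mode (now at pos=23)
pos=23: emit ID 'x' (now at pos=24)
pos=24: emit PLUS '+'
pos=26: emit NUM '99' (now at pos=28)
pos=29: emit NUM '3' (now at pos=30)
pos=30: enter STRING mode
pos=30: emit STR "hi" (now at pos=34)
pos=34: emit LPAREN '('
pos=36: emit STAR '*'
pos=38: emit NUM '0' (now at pos=39)
DONE. 8 tokens: [ID, PLUS, NUM, NUM, STR, LPAREN, STAR, NUM]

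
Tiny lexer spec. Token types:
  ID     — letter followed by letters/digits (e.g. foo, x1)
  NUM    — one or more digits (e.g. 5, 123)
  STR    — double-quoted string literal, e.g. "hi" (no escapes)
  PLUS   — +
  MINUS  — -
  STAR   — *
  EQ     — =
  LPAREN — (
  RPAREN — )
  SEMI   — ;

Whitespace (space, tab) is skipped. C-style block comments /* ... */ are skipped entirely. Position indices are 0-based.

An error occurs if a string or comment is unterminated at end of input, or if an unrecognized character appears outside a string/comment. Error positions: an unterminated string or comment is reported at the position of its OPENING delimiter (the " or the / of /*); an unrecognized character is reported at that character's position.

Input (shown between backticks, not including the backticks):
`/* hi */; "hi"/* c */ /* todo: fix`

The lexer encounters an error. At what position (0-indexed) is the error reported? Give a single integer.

Answer: 22

Derivation:
pos=0: enter COMMENT mode (saw '/*')
exit COMMENT mode (now at pos=8)
pos=8: emit SEMI ';'
pos=10: enter STRING mode
pos=10: emit STR "hi" (now at pos=14)
pos=14: enter COMMENT mode (saw '/*')
exit COMMENT mode (now at pos=21)
pos=22: enter COMMENT mode (saw '/*')
pos=22: ERROR — unterminated comment (reached EOF)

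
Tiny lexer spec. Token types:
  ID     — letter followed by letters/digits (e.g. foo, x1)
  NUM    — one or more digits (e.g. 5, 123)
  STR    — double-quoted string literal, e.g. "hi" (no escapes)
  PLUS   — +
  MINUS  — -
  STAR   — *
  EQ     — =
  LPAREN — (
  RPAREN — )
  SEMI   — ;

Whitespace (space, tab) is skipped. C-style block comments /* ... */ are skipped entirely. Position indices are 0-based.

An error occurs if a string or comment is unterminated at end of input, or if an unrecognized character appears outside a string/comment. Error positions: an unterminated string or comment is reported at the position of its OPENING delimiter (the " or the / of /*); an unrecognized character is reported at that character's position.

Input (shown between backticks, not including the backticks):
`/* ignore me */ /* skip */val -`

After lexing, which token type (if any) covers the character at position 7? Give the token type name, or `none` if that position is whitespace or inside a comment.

pos=0: enter COMMENT mode (saw '/*')
exit COMMENT mode (now at pos=15)
pos=16: enter COMMENT mode (saw '/*')
exit COMMENT mode (now at pos=26)
pos=26: emit ID 'val' (now at pos=29)
pos=30: emit MINUS '-'
DONE. 2 tokens: [ID, MINUS]
Position 7: char is 'r' -> none

Answer: none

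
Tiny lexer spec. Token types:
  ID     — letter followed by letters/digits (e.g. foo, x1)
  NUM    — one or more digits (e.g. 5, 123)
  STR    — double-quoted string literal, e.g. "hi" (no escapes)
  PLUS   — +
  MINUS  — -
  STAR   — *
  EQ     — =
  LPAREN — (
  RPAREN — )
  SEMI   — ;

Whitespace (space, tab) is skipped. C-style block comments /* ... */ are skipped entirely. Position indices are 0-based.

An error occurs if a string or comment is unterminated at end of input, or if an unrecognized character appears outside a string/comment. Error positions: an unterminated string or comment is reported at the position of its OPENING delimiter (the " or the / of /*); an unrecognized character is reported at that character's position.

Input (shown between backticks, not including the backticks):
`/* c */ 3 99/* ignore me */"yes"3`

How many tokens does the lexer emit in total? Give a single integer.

pos=0: enter COMMENT mode (saw '/*')
exit COMMENT mode (now at pos=7)
pos=8: emit NUM '3' (now at pos=9)
pos=10: emit NUM '99' (now at pos=12)
pos=12: enter COMMENT mode (saw '/*')
exit COMMENT mode (now at pos=27)
pos=27: enter STRING mode
pos=27: emit STR "yes" (now at pos=32)
pos=32: emit NUM '3' (now at pos=33)
DONE. 4 tokens: [NUM, NUM, STR, NUM]

Answer: 4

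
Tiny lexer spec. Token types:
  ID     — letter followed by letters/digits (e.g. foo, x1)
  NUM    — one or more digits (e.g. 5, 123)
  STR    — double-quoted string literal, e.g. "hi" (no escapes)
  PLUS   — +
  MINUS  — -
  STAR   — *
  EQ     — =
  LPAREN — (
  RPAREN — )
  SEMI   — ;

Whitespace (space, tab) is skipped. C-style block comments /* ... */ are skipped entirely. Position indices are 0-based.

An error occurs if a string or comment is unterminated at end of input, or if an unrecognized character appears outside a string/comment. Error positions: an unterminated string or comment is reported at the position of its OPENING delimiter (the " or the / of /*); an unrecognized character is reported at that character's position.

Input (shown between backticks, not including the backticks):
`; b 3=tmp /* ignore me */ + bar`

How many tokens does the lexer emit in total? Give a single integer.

Answer: 7

Derivation:
pos=0: emit SEMI ';'
pos=2: emit ID 'b' (now at pos=3)
pos=4: emit NUM '3' (now at pos=5)
pos=5: emit EQ '='
pos=6: emit ID 'tmp' (now at pos=9)
pos=10: enter COMMENT mode (saw '/*')
exit COMMENT mode (now at pos=25)
pos=26: emit PLUS '+'
pos=28: emit ID 'bar' (now at pos=31)
DONE. 7 tokens: [SEMI, ID, NUM, EQ, ID, PLUS, ID]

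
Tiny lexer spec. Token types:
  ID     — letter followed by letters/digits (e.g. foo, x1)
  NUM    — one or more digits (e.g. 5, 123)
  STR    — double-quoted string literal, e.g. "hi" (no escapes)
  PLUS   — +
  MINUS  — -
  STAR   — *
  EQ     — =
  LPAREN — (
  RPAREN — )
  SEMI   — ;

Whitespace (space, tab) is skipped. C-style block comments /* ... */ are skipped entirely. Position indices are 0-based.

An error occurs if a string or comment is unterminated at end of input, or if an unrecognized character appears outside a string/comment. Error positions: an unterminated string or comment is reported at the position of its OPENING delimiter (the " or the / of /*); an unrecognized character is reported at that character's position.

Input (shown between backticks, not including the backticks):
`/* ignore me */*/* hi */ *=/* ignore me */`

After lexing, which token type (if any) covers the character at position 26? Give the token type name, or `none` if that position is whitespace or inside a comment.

pos=0: enter COMMENT mode (saw '/*')
exit COMMENT mode (now at pos=15)
pos=15: emit STAR '*'
pos=16: enter COMMENT mode (saw '/*')
exit COMMENT mode (now at pos=24)
pos=25: emit STAR '*'
pos=26: emit EQ '='
pos=27: enter COMMENT mode (saw '/*')
exit COMMENT mode (now at pos=42)
DONE. 3 tokens: [STAR, STAR, EQ]
Position 26: char is '=' -> EQ

Answer: EQ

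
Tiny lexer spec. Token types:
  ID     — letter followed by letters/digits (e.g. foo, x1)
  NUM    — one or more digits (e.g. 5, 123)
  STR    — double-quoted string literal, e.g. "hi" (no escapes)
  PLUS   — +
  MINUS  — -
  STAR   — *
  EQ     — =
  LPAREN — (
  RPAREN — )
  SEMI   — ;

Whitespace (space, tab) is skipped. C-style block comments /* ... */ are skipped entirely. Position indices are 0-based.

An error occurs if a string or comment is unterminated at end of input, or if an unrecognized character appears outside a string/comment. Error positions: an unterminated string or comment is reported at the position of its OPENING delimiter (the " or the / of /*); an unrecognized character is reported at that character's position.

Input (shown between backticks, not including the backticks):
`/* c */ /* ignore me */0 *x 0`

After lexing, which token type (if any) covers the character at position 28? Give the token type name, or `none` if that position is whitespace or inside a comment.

Answer: NUM

Derivation:
pos=0: enter COMMENT mode (saw '/*')
exit COMMENT mode (now at pos=7)
pos=8: enter COMMENT mode (saw '/*')
exit COMMENT mode (now at pos=23)
pos=23: emit NUM '0' (now at pos=24)
pos=25: emit STAR '*'
pos=26: emit ID 'x' (now at pos=27)
pos=28: emit NUM '0' (now at pos=29)
DONE. 4 tokens: [NUM, STAR, ID, NUM]
Position 28: char is '0' -> NUM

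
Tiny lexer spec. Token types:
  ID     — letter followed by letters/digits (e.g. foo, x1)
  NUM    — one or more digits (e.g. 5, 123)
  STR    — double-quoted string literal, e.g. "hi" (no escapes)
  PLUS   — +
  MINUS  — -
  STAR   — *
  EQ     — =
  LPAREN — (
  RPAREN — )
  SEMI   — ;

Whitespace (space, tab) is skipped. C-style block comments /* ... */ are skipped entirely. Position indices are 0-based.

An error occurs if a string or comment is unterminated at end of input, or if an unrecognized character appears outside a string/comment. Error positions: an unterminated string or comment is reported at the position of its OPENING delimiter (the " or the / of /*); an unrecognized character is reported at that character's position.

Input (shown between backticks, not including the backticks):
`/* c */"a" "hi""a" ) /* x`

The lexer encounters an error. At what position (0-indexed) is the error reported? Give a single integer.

Answer: 21

Derivation:
pos=0: enter COMMENT mode (saw '/*')
exit COMMENT mode (now at pos=7)
pos=7: enter STRING mode
pos=7: emit STR "a" (now at pos=10)
pos=11: enter STRING mode
pos=11: emit STR "hi" (now at pos=15)
pos=15: enter STRING mode
pos=15: emit STR "a" (now at pos=18)
pos=19: emit RPAREN ')'
pos=21: enter COMMENT mode (saw '/*')
pos=21: ERROR — unterminated comment (reached EOF)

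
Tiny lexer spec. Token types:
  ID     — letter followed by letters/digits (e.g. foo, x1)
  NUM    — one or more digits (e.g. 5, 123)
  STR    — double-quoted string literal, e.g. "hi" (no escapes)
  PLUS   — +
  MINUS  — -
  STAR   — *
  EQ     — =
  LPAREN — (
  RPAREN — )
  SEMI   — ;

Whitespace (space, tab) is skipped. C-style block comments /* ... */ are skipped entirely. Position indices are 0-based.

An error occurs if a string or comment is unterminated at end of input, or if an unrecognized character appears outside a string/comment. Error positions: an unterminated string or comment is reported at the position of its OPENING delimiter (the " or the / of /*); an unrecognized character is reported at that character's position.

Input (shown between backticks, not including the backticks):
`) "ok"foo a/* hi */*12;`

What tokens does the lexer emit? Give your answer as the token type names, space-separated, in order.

Answer: RPAREN STR ID ID STAR NUM SEMI

Derivation:
pos=0: emit RPAREN ')'
pos=2: enter STRING mode
pos=2: emit STR "ok" (now at pos=6)
pos=6: emit ID 'foo' (now at pos=9)
pos=10: emit ID 'a' (now at pos=11)
pos=11: enter COMMENT mode (saw '/*')
exit COMMENT mode (now at pos=19)
pos=19: emit STAR '*'
pos=20: emit NUM '12' (now at pos=22)
pos=22: emit SEMI ';'
DONE. 7 tokens: [RPAREN, STR, ID, ID, STAR, NUM, SEMI]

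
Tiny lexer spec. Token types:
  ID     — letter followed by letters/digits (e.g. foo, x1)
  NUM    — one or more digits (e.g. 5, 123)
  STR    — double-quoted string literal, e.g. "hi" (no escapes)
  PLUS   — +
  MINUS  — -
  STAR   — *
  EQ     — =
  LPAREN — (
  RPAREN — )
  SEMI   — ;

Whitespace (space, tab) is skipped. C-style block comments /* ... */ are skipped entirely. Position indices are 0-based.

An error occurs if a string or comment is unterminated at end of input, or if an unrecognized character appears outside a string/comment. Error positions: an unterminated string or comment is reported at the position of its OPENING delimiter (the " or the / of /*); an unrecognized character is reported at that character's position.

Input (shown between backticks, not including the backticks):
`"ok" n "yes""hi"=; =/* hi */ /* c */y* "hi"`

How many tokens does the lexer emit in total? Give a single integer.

Answer: 10

Derivation:
pos=0: enter STRING mode
pos=0: emit STR "ok" (now at pos=4)
pos=5: emit ID 'n' (now at pos=6)
pos=7: enter STRING mode
pos=7: emit STR "yes" (now at pos=12)
pos=12: enter STRING mode
pos=12: emit STR "hi" (now at pos=16)
pos=16: emit EQ '='
pos=17: emit SEMI ';'
pos=19: emit EQ '='
pos=20: enter COMMENT mode (saw '/*')
exit COMMENT mode (now at pos=28)
pos=29: enter COMMENT mode (saw '/*')
exit COMMENT mode (now at pos=36)
pos=36: emit ID 'y' (now at pos=37)
pos=37: emit STAR '*'
pos=39: enter STRING mode
pos=39: emit STR "hi" (now at pos=43)
DONE. 10 tokens: [STR, ID, STR, STR, EQ, SEMI, EQ, ID, STAR, STR]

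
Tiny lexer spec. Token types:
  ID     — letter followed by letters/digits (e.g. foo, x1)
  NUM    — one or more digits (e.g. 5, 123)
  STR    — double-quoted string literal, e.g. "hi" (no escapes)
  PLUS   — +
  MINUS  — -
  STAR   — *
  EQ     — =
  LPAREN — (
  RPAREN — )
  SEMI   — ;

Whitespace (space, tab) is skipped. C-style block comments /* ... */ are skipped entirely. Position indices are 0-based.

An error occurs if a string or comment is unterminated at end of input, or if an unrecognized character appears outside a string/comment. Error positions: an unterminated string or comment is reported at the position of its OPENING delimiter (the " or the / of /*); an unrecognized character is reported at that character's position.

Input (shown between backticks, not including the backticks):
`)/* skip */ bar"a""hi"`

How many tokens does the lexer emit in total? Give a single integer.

pos=0: emit RPAREN ')'
pos=1: enter COMMENT mode (saw '/*')
exit COMMENT mode (now at pos=11)
pos=12: emit ID 'bar' (now at pos=15)
pos=15: enter STRING mode
pos=15: emit STR "a" (now at pos=18)
pos=18: enter STRING mode
pos=18: emit STR "hi" (now at pos=22)
DONE. 4 tokens: [RPAREN, ID, STR, STR]

Answer: 4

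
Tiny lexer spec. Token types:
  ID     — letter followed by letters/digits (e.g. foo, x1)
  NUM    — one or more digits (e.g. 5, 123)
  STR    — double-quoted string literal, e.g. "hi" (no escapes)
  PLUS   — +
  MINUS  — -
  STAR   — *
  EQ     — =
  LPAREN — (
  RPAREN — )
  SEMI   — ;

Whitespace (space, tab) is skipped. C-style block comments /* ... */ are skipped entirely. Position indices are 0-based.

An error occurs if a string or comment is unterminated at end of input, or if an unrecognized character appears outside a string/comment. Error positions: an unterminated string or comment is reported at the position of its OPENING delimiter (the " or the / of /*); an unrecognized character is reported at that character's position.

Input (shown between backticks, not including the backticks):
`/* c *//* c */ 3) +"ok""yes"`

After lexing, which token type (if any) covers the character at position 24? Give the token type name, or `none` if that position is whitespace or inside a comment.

Answer: STR

Derivation:
pos=0: enter COMMENT mode (saw '/*')
exit COMMENT mode (now at pos=7)
pos=7: enter COMMENT mode (saw '/*')
exit COMMENT mode (now at pos=14)
pos=15: emit NUM '3' (now at pos=16)
pos=16: emit RPAREN ')'
pos=18: emit PLUS '+'
pos=19: enter STRING mode
pos=19: emit STR "ok" (now at pos=23)
pos=23: enter STRING mode
pos=23: emit STR "yes" (now at pos=28)
DONE. 5 tokens: [NUM, RPAREN, PLUS, STR, STR]
Position 24: char is 'y' -> STR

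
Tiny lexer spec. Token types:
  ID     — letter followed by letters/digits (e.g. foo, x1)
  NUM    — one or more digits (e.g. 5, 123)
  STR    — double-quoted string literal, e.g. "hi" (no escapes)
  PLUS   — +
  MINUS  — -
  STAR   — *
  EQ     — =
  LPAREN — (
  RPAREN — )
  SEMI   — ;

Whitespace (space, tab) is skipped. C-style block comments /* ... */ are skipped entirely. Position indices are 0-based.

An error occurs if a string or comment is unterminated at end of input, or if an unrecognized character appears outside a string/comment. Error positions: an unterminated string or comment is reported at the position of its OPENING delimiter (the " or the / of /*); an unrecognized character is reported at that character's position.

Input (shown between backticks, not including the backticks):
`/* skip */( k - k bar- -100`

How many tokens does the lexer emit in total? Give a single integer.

pos=0: enter COMMENT mode (saw '/*')
exit COMMENT mode (now at pos=10)
pos=10: emit LPAREN '('
pos=12: emit ID 'k' (now at pos=13)
pos=14: emit MINUS '-'
pos=16: emit ID 'k' (now at pos=17)
pos=18: emit ID 'bar' (now at pos=21)
pos=21: emit MINUS '-'
pos=23: emit MINUS '-'
pos=24: emit NUM '100' (now at pos=27)
DONE. 8 tokens: [LPAREN, ID, MINUS, ID, ID, MINUS, MINUS, NUM]

Answer: 8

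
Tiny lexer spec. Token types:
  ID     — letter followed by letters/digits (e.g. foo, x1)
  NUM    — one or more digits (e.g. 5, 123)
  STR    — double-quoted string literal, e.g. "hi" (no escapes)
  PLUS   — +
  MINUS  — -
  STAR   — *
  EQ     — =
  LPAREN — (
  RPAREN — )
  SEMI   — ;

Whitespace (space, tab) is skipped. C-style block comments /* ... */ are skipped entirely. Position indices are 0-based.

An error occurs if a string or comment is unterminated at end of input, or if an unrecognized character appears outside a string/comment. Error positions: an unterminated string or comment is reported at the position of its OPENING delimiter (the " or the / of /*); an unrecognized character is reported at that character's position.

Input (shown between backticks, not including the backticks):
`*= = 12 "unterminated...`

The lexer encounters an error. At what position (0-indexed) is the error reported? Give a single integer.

pos=0: emit STAR '*'
pos=1: emit EQ '='
pos=3: emit EQ '='
pos=5: emit NUM '12' (now at pos=7)
pos=8: enter STRING mode
pos=8: ERROR — unterminated string

Answer: 8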